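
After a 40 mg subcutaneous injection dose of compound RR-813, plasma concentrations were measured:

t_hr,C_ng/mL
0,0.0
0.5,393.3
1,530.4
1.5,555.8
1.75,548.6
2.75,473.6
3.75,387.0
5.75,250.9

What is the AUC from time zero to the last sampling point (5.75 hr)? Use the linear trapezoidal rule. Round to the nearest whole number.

Trapezoidal AUC_0→5.75:
  [0→0.5]: (0.0+393.3)/2 × 0.5 = 98.325
  [0.5→1]: (393.3+530.4)/2 × 0.5 = 230.925
  [1→1.5]: (530.4+555.8)/2 × 0.5 = 271.55
  [1.5→1.75]: (555.8+548.6)/2 × 0.25 = 138.05
  [1.75→2.75]: (548.6+473.6)/2 × 1 = 511.1
  [2.75→3.75]: (473.6+387.0)/2 × 1 = 430.3
  [3.75→5.75]: (387.0+250.9)/2 × 2 = 637.9
  Sum = 2318.15 ng/mL·hr

AUC = 2318 ng/mL·hr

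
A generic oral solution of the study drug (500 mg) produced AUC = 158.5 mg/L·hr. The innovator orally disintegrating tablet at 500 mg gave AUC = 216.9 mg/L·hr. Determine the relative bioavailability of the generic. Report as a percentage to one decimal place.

F_rel = (AUC_test/D_test) / (AUC_ref/D_ref)
      = (158.5/500) / (216.9/500)
      = 0.317 / 0.4338 = 0.7308 = 73.08%

F_rel = 73.1%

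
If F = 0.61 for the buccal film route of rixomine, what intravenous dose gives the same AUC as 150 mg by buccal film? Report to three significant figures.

Systemic exposure from an extravascular dose = F × D_ev, so the equivalent IV dose is F × D_ev.
D_iv = F × D_ev = 0.61 × 150 = 91.5 mg

D_iv = 91.5 mg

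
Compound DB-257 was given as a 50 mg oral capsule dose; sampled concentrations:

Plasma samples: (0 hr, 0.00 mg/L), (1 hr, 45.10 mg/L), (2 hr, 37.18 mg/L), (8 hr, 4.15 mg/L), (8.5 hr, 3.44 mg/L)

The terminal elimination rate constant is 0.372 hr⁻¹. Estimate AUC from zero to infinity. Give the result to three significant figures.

Trapezoidal AUC_0→8.5:
  [0→1]: (0.00+45.10)/2 × 1 = 22.55
  [1→2]: (45.10+37.18)/2 × 1 = 41.14
  [2→8]: (37.18+4.15)/2 × 6 = 123.99
  [8→8.5]: (4.15+3.44)/2 × 0.5 = 1.8975
  Sum = 189.5775 mg/L·hr
Extrapolated tail: C_last / k_e = 3.44 / 0.372 = 9.247
AUC_0→∞ = 189.5775 + 9.247 = 198.8245 mg/L·hr

AUC = 199 mg/L·hr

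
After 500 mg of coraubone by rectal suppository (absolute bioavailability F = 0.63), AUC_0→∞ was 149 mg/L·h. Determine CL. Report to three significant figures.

CL = F × Dose / AUC_0→∞
   = 0.63 × 500 / 149 = 2.11409 L/h

CL = 2.11 L/h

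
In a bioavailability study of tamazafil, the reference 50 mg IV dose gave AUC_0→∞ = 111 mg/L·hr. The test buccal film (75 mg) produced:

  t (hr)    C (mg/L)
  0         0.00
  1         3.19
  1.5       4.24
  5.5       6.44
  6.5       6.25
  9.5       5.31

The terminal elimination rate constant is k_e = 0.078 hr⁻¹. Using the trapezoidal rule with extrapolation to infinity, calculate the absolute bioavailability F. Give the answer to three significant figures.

Trapezoidal AUC_0→9.5 (buccal film):
  [0→1]: (0.00+3.19)/2 × 1 = 1.595
  [1→1.5]: (3.19+4.24)/2 × 0.5 = 1.8575
  [1.5→5.5]: (4.24+6.44)/2 × 4 = 21.36
  [5.5→6.5]: (6.44+6.25)/2 × 1 = 6.345
  [6.5→9.5]: (6.25+5.31)/2 × 3 = 17.34
  Sum = 48.4975 mg/L·hr
Tail: C_last/k_e = 5.31/0.078 = 68.077
AUC_0→∞ (buccal film) = 48.4975 + 68.077 = 116.5745 mg/L·hr
F = (AUC_ev/D_ev)/(AUC_iv/D_iv) = (116.5745/75)/(111/50) = 1.55433/2.22 = 0.7001

F = 0.700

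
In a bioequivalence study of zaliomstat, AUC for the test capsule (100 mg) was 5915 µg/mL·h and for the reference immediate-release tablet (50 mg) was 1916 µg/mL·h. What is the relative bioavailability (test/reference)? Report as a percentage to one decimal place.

F_rel = 154.4%

F_rel = (AUC_test/D_test) / (AUC_ref/D_ref)
      = (5915/100) / (1916/50)
      = 59.15 / 38.32 = 1.5436 = 154.36%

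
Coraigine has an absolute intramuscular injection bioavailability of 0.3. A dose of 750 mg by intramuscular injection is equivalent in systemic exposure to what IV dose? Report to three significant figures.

D_iv = 225 mg

Systemic exposure from an extravascular dose = F × D_ev, so the equivalent IV dose is F × D_ev.
D_iv = F × D_ev = 0.3 × 750 = 225 mg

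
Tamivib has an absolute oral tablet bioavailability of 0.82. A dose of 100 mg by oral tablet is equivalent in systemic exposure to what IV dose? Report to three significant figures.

D_iv = 82.0 mg

Systemic exposure from an extravascular dose = F × D_ev, so the equivalent IV dose is F × D_ev.
D_iv = F × D_ev = 0.82 × 100 = 82 mg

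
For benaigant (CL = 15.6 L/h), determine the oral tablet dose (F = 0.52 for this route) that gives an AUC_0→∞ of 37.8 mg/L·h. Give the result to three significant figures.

Dose = 1130 mg

Dose = CL × AUC_0→∞ / F
     = 15.6 × 37.8 / 0.52 = 1134 mg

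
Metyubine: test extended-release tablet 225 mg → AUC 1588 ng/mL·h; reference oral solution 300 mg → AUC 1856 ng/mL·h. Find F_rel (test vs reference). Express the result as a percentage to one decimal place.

F_rel = 114.1%

F_rel = (AUC_test/D_test) / (AUC_ref/D_ref)
      = (1588/225) / (1856/300)
      = 7.05778 / 6.18667 = 1.1408 = 114.08%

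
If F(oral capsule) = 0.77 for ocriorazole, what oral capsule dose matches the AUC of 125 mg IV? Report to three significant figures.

For equal systemic exposure: F × D_ev = D_iv
D_ev = D_iv / F = 125 / 0.77 = 162.338 mg

D_oral = 162 mg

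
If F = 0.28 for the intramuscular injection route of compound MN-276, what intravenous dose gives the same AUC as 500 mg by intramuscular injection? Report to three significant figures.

D_iv = 140 mg

Systemic exposure from an extravascular dose = F × D_ev, so the equivalent IV dose is F × D_ev.
D_iv = F × D_ev = 0.28 × 500 = 140 mg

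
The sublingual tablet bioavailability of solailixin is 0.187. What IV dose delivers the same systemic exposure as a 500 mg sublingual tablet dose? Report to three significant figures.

D_iv = 93.5 mg

Systemic exposure from an extravascular dose = F × D_ev, so the equivalent IV dose is F × D_ev.
D_iv = F × D_ev = 0.187 × 500 = 93.5 mg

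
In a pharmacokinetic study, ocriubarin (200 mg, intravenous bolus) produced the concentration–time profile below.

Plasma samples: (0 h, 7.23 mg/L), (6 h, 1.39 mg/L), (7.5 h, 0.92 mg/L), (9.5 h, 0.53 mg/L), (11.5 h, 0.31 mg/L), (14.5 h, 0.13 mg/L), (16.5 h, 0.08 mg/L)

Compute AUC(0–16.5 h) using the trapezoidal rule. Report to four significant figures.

Trapezoidal AUC_0→16.5:
  [0→6]: (7.23+1.39)/2 × 6 = 25.86
  [6→7.5]: (1.39+0.92)/2 × 1.5 = 1.7325
  [7.5→9.5]: (0.92+0.53)/2 × 2 = 1.45
  [9.5→11.5]: (0.53+0.31)/2 × 2 = 0.84
  [11.5→14.5]: (0.31+0.13)/2 × 3 = 0.66
  [14.5→16.5]: (0.13+0.08)/2 × 2 = 0.21
  Sum = 30.7525 mg/L·h

AUC = 30.75 mg/L·h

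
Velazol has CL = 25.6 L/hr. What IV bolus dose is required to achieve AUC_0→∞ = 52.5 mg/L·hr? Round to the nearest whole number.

Dose = 1344 mg

Dose_iv = CL × AUC_0→∞
     = 25.6 × 52.5 = 1344 mg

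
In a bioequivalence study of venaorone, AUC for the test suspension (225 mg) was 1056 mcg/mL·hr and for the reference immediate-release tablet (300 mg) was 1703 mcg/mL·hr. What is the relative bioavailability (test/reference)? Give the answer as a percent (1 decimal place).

F_rel = (AUC_test/D_test) / (AUC_ref/D_ref)
      = (1056/225) / (1703/300)
      = 4.69333 / 5.67667 = 0.8268 = 82.68%

F_rel = 82.7%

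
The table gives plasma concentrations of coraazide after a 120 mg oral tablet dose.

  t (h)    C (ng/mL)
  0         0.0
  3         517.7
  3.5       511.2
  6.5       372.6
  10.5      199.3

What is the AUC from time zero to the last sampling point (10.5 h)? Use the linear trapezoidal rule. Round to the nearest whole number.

Trapezoidal AUC_0→10.5:
  [0→3]: (0.0+517.7)/2 × 3 = 776.55
  [3→3.5]: (517.7+511.2)/2 × 0.5 = 257.225
  [3.5→6.5]: (511.2+372.6)/2 × 3 = 1325.7
  [6.5→10.5]: (372.6+199.3)/2 × 4 = 1143.8
  Sum = 3503.275 ng/mL·h

AUC = 3503 ng/mL·h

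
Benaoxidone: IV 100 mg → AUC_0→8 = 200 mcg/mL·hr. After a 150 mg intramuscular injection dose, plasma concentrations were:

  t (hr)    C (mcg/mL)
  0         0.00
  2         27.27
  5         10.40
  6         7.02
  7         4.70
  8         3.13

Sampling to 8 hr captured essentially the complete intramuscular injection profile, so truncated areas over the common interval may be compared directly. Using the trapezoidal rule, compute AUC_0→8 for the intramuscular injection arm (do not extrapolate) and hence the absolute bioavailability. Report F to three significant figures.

F = 0.341

Trapezoidal AUC_0→8 (intramuscular injection):
  [0→2]: (0.00+27.27)/2 × 2 = 27.27
  [2→5]: (27.27+10.40)/2 × 3 = 56.505
  [5→6]: (10.40+7.02)/2 × 1 = 8.71
  [6→7]: (7.02+4.70)/2 × 1 = 5.86
  [7→8]: (4.70+3.13)/2 × 1 = 3.915
  Sum = 102.26 mcg/mL·hr
F = (AUC_ev/D_ev)/(AUC_iv/D_iv) = (102.26/150)/(200/100) = 0.681733/2 = 0.3409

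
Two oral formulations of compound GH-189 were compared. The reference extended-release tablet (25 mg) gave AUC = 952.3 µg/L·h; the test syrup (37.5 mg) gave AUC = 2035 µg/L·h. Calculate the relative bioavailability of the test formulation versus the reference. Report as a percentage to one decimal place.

F_rel = (AUC_test/D_test) / (AUC_ref/D_ref)
      = (2035/37.5) / (952.3/25)
      = 54.2667 / 38.092 = 1.4246 = 142.46%

F_rel = 142.5%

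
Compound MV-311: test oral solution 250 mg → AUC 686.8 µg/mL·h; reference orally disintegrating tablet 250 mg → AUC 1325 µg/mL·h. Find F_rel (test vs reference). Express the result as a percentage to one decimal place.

F_rel = 51.8%

F_rel = (AUC_test/D_test) / (AUC_ref/D_ref)
      = (686.8/250) / (1325/250)
      = 2.7472 / 5.3 = 0.5183 = 51.83%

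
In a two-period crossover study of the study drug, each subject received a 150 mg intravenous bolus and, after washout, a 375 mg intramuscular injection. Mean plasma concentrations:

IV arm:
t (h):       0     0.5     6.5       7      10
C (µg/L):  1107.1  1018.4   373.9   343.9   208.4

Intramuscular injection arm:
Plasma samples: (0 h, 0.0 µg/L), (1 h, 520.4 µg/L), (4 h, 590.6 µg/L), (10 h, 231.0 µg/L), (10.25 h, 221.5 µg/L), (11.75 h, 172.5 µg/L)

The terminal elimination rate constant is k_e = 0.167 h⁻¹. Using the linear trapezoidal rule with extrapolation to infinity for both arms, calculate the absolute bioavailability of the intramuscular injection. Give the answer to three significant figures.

F = 0.332

Trapezoidal AUC_0→10 (IV):
  [0→0.5]: (1107.1+1018.4)/2 × 0.5 = 531.375
  [0.5→6.5]: (1018.4+373.9)/2 × 6 = 4176.9
  [6.5→7]: (373.9+343.9)/2 × 0.5 = 179.45
  [7→10]: (343.9+208.4)/2 × 3 = 828.45
  Sum = 5716.175 µg/L·h
IV tail: 208.4/0.167 = 1247.904; AUC_iv,0→∞ = 5716.175 + 1247.904 = 6964.079 µg/L·h
Trapezoidal AUC_0→11.75 (intramuscular injection):
  [0→1]: (0.0+520.4)/2 × 1 = 260.2
  [1→4]: (520.4+590.6)/2 × 3 = 1666.5
  [4→10]: (590.6+231.0)/2 × 6 = 2464.8
  [10→10.25]: (231.0+221.5)/2 × 0.25 = 56.5625
  [10.25→11.75]: (221.5+172.5)/2 × 1.5 = 295.5
  Sum = 4743.5625 µg/L·h
intramuscular injection tail: 172.5/0.167 = 1032.934; AUC_ev,0→∞ = 4743.5625 + 1032.934 = 5776.4965 µg/L·h
F = (AUC_ev/D_ev)/(AUC_iv/D_iv) = (5776.4965/375)/(6964.079/150) = 15.404/46.4272 = 0.3318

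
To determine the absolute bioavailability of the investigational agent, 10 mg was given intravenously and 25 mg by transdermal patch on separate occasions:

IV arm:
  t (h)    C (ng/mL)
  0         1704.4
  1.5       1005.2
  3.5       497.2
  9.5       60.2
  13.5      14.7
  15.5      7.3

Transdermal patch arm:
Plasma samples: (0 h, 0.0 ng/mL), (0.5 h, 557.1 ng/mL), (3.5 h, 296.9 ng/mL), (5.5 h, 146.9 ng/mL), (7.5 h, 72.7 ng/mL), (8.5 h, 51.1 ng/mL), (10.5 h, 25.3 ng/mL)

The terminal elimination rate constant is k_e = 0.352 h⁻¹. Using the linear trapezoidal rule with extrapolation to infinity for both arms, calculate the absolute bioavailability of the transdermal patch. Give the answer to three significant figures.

Trapezoidal AUC_0→15.5 (IV):
  [0→1.5]: (1704.4+1005.2)/2 × 1.5 = 2032.2
  [1.5→3.5]: (1005.2+497.2)/2 × 2 = 1502.4
  [3.5→9.5]: (497.2+60.2)/2 × 6 = 1672.2
  [9.5→13.5]: (60.2+14.7)/2 × 4 = 149.8
  [13.5→15.5]: (14.7+7.3)/2 × 2 = 22.0
  Sum = 5378.6 ng/mL·h
IV tail: 7.3/0.352 = 20.739; AUC_iv,0→∞ = 5378.6 + 20.739 = 5399.339 ng/mL·h
Trapezoidal AUC_0→10.5 (transdermal patch):
  [0→0.5]: (0.0+557.1)/2 × 0.5 = 139.275
  [0.5→3.5]: (557.1+296.9)/2 × 3 = 1281.0
  [3.5→5.5]: (296.9+146.9)/2 × 2 = 443.8
  [5.5→7.5]: (146.9+72.7)/2 × 2 = 219.6
  [7.5→8.5]: (72.7+51.1)/2 × 1 = 61.9
  [8.5→10.5]: (51.1+25.3)/2 × 2 = 76.4
  Sum = 2221.975 ng/mL·h
transdermal patch tail: 25.3/0.352 = 71.875; AUC_ev,0→∞ = 2221.975 + 71.875 = 2293.85 ng/mL·h
F = (AUC_ev/D_ev)/(AUC_iv/D_iv) = (2293.85/25)/(5399.339/10) = 91.754/539.9339 = 0.1699

F = 0.170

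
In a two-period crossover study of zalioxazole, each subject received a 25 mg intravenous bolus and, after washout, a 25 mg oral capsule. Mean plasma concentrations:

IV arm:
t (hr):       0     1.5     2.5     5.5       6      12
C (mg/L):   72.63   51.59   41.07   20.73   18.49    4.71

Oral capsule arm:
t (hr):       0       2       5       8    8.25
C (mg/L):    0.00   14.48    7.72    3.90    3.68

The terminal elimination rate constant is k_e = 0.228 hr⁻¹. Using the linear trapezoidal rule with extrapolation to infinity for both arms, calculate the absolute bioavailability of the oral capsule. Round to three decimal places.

F = 0.248

Trapezoidal AUC_0→12 (IV):
  [0→1.5]: (72.63+51.59)/2 × 1.5 = 93.165
  [1.5→2.5]: (51.59+41.07)/2 × 1 = 46.33
  [2.5→5.5]: (41.07+20.73)/2 × 3 = 92.7
  [5.5→6]: (20.73+18.49)/2 × 0.5 = 9.805
  [6→12]: (18.49+4.71)/2 × 6 = 69.6
  Sum = 311.6 mg/L·hr
IV tail: 4.71/0.228 = 20.658; AUC_iv,0→∞ = 311.6 + 20.658 = 332.258 mg/L·hr
Trapezoidal AUC_0→8.25 (oral capsule):
  [0→2]: (0.00+14.48)/2 × 2 = 14.48
  [2→5]: (14.48+7.72)/2 × 3 = 33.3
  [5→8]: (7.72+3.90)/2 × 3 = 17.43
  [8→8.25]: (3.90+3.68)/2 × 0.25 = 0.9475
  Sum = 66.1575 mg/L·hr
oral capsule tail: 3.68/0.228 = 16.140; AUC_ev,0→∞ = 66.1575 + 16.140 = 82.2975 mg/L·hr
F = (AUC_ev/D_ev)/(AUC_iv/D_iv) = (82.2975/25)/(332.258/25) = 3.2919/13.29032 = 0.2477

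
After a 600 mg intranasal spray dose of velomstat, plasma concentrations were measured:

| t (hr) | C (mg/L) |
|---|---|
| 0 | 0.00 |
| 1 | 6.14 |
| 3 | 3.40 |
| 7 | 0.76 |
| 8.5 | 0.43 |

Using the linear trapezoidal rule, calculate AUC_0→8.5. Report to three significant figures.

AUC = 21.8 mg/L·hr

Trapezoidal AUC_0→8.5:
  [0→1]: (0.00+6.14)/2 × 1 = 3.07
  [1→3]: (6.14+3.40)/2 × 2 = 9.54
  [3→7]: (3.40+0.76)/2 × 4 = 8.32
  [7→8.5]: (0.76+0.43)/2 × 1.5 = 0.8925
  Sum = 21.8225 mg/L·hr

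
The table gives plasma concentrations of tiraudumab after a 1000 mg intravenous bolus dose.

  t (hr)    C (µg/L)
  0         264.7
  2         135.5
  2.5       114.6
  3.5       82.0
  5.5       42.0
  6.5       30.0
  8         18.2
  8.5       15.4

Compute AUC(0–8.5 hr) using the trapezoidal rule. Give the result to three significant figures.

Trapezoidal AUC_0→8.5:
  [0→2]: (264.7+135.5)/2 × 2 = 400.2
  [2→2.5]: (135.5+114.6)/2 × 0.5 = 62.525
  [2.5→3.5]: (114.6+82.0)/2 × 1 = 98.3
  [3.5→5.5]: (82.0+42.0)/2 × 2 = 124.0
  [5.5→6.5]: (42.0+30.0)/2 × 1 = 36.0
  [6.5→8]: (30.0+18.2)/2 × 1.5 = 36.15
  [8→8.5]: (18.2+15.4)/2 × 0.5 = 8.4
  Sum = 765.575 µg/L·hr

AUC = 766 µg/L·hr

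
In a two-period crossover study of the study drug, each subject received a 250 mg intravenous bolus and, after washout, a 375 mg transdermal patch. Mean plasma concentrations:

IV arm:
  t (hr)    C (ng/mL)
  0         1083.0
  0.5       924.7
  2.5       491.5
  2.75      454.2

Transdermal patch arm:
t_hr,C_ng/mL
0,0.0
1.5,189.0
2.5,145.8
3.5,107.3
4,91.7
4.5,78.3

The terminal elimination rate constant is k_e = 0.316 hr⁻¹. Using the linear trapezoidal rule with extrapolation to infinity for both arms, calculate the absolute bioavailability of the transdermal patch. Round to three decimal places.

Trapezoidal AUC_0→2.75 (IV):
  [0→0.5]: (1083.0+924.7)/2 × 0.5 = 501.925
  [0.5→2.5]: (924.7+491.5)/2 × 2 = 1416.2
  [2.5→2.75]: (491.5+454.2)/2 × 0.25 = 118.2125
  Sum = 2036.3375 ng/mL·hr
IV tail: 454.2/0.316 = 1437.342; AUC_iv,0→∞ = 2036.3375 + 1437.342 = 3473.6795 ng/mL·hr
Trapezoidal AUC_0→4.5 (transdermal patch):
  [0→1.5]: (0.0+189.0)/2 × 1.5 = 141.75
  [1.5→2.5]: (189.0+145.8)/2 × 1 = 167.4
  [2.5→3.5]: (145.8+107.3)/2 × 1 = 126.55
  [3.5→4]: (107.3+91.7)/2 × 0.5 = 49.75
  [4→4.5]: (91.7+78.3)/2 × 0.5 = 42.5
  Sum = 527.95 ng/mL·hr
transdermal patch tail: 78.3/0.316 = 247.785; AUC_ev,0→∞ = 527.95 + 247.785 = 775.735 ng/mL·hr
F = (AUC_ev/D_ev)/(AUC_iv/D_iv) = (775.735/375)/(3473.6795/250) = 2.06863/13.894718 = 0.1489

F = 0.149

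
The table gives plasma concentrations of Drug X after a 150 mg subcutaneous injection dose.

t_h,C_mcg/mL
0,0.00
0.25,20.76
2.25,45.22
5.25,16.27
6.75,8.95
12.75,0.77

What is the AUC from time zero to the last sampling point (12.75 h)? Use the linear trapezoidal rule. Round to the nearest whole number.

AUC = 209 mcg/mL·h

Trapezoidal AUC_0→12.75:
  [0→0.25]: (0.00+20.76)/2 × 0.25 = 2.595
  [0.25→2.25]: (20.76+45.22)/2 × 2 = 65.98
  [2.25→5.25]: (45.22+16.27)/2 × 3 = 92.235
  [5.25→6.75]: (16.27+8.95)/2 × 1.5 = 18.915
  [6.75→12.75]: (8.95+0.77)/2 × 6 = 29.16
  Sum = 208.885 mcg/mL·h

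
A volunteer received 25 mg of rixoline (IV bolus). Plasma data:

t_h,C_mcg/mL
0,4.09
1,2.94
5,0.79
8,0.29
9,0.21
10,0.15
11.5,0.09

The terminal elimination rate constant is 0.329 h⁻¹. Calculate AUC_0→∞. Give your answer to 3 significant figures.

AUC = 13.5 mcg/mL·h

Trapezoidal AUC_0→11.5:
  [0→1]: (4.09+2.94)/2 × 1 = 3.515
  [1→5]: (2.94+0.79)/2 × 4 = 7.46
  [5→8]: (0.79+0.29)/2 × 3 = 1.62
  [8→9]: (0.29+0.21)/2 × 1 = 0.25
  [9→10]: (0.21+0.15)/2 × 1 = 0.18
  [10→11.5]: (0.15+0.09)/2 × 1.5 = 0.18
  Sum = 13.205 mcg/mL·h
Extrapolated tail: C_last / k_e = 0.09 / 0.329 = 0.274
AUC_0→∞ = 13.205 + 0.274 = 13.479 mcg/mL·h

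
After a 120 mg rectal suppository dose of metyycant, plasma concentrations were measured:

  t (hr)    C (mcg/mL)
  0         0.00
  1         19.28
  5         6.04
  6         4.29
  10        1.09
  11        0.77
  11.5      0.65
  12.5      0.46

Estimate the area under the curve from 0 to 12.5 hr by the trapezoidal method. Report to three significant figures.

Trapezoidal AUC_0→12.5:
  [0→1]: (0.00+19.28)/2 × 1 = 9.64
  [1→5]: (19.28+6.04)/2 × 4 = 50.64
  [5→6]: (6.04+4.29)/2 × 1 = 5.165
  [6→10]: (4.29+1.09)/2 × 4 = 10.76
  [10→11]: (1.09+0.77)/2 × 1 = 0.93
  [11→11.5]: (0.77+0.65)/2 × 0.5 = 0.355
  [11.5→12.5]: (0.65+0.46)/2 × 1 = 0.555
  Sum = 78.045 mcg/mL·hr

AUC = 78.0 mcg/mL·hr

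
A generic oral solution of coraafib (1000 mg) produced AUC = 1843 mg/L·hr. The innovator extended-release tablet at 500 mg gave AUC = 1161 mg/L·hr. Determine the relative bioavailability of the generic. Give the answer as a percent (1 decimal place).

F_rel = 79.4%

F_rel = (AUC_test/D_test) / (AUC_ref/D_ref)
      = (1843/1000) / (1161/500)
      = 1.843 / 2.322 = 0.7937 = 79.37%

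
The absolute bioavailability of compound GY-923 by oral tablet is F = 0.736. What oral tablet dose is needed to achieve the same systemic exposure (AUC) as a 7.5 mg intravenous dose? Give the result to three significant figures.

D_oral = 10.2 mg

For equal systemic exposure: F × D_ev = D_iv
D_ev = D_iv / F = 7.5 / 0.736 = 10.1902 mg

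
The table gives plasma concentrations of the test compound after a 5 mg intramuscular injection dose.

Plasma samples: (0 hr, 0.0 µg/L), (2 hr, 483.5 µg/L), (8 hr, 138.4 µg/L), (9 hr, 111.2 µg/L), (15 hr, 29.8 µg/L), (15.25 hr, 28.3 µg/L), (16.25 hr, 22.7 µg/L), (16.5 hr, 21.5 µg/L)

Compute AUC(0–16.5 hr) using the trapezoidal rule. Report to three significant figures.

AUC = 2940 µg/L·hr

Trapezoidal AUC_0→16.5:
  [0→2]: (0.0+483.5)/2 × 2 = 483.5
  [2→8]: (483.5+138.4)/2 × 6 = 1865.7
  [8→9]: (138.4+111.2)/2 × 1 = 124.8
  [9→15]: (111.2+29.8)/2 × 6 = 423.0
  [15→15.25]: (29.8+28.3)/2 × 0.25 = 7.2625
  [15.25→16.25]: (28.3+22.7)/2 × 1 = 25.5
  [16.25→16.5]: (22.7+21.5)/2 × 0.25 = 5.525
  Sum = 2935.2875 µg/L·hr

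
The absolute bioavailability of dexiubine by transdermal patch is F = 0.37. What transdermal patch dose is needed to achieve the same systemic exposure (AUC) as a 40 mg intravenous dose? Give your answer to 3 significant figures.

D_transdermal = 108 mg

For equal systemic exposure: F × D_ev = D_iv
D_ev = D_iv / F = 40 / 0.37 = 108.108 mg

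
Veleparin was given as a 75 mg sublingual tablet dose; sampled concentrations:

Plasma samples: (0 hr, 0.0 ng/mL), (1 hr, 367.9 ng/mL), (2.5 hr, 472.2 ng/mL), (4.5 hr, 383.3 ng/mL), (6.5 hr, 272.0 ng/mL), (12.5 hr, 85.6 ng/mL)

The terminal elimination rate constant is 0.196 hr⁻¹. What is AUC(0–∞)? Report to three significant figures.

Trapezoidal AUC_0→12.5:
  [0→1]: (0.0+367.9)/2 × 1 = 183.95
  [1→2.5]: (367.9+472.2)/2 × 1.5 = 630.075
  [2.5→4.5]: (472.2+383.3)/2 × 2 = 855.5
  [4.5→6.5]: (383.3+272.0)/2 × 2 = 655.3
  [6.5→12.5]: (272.0+85.6)/2 × 6 = 1072.8
  Sum = 3397.625 ng/mL·hr
Extrapolated tail: C_last / k_e = 85.6 / 0.196 = 436.735
AUC_0→∞ = 3397.625 + 436.735 = 3834.36 ng/mL·hr

AUC = 3830 ng/mL·hr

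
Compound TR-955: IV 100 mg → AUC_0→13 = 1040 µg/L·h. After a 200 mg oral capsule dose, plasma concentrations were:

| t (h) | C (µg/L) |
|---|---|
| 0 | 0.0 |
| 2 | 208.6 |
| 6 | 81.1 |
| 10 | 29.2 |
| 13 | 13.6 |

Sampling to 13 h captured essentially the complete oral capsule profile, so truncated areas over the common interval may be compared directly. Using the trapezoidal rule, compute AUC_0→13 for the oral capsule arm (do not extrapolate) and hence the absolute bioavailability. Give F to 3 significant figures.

Trapezoidal AUC_0→13 (oral capsule):
  [0→2]: (0.0+208.6)/2 × 2 = 208.6
  [2→6]: (208.6+81.1)/2 × 4 = 579.4
  [6→10]: (81.1+29.2)/2 × 4 = 220.6
  [10→13]: (29.2+13.6)/2 × 3 = 64.2
  Sum = 1072.8 µg/L·h
F = (AUC_ev/D_ev)/(AUC_iv/D_iv) = (1072.8/200)/(1040/100) = 5.364/10.4 = 0.5158

F = 0.516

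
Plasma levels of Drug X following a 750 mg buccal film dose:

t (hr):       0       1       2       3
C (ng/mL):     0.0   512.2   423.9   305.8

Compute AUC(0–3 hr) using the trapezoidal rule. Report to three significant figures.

AUC = 1090 ng/mL·hr

Trapezoidal AUC_0→3:
  [0→1]: (0.0+512.2)/2 × 1 = 256.1
  [1→2]: (512.2+423.9)/2 × 1 = 468.05
  [2→3]: (423.9+305.8)/2 × 1 = 364.85
  Sum = 1089.0 ng/mL·hr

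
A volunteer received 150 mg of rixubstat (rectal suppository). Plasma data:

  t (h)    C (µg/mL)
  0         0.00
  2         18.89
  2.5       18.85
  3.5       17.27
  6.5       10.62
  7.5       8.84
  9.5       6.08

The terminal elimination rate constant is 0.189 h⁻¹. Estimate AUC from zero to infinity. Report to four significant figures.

Trapezoidal AUC_0→9.5:
  [0→2]: (0.00+18.89)/2 × 2 = 18.89
  [2→2.5]: (18.89+18.85)/2 × 0.5 = 9.435
  [2.5→3.5]: (18.85+17.27)/2 × 1 = 18.06
  [3.5→6.5]: (17.27+10.62)/2 × 3 = 41.835
  [6.5→7.5]: (10.62+8.84)/2 × 1 = 9.73
  [7.5→9.5]: (8.84+6.08)/2 × 2 = 14.92
  Sum = 112.87 µg/mL·h
Extrapolated tail: C_last / k_e = 6.08 / 0.189 = 32.169
AUC_0→∞ = 112.87 + 32.169 = 145.039 µg/mL·h

AUC = 145.0 µg/mL·h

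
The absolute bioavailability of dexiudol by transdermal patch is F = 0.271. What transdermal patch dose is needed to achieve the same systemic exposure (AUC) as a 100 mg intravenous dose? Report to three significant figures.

For equal systemic exposure: F × D_ev = D_iv
D_ev = D_iv / F = 100 / 0.271 = 369.004 mg

D_transdermal = 369 mg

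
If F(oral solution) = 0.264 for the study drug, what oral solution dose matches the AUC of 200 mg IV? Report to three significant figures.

For equal systemic exposure: F × D_ev = D_iv
D_ev = D_iv / F = 200 / 0.264 = 757.576 mg

D_oral = 758 mg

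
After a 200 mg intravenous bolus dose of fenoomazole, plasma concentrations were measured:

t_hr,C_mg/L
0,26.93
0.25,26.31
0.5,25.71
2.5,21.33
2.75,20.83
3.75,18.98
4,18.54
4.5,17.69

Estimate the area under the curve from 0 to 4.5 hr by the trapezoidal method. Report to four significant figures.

Trapezoidal AUC_0→4.5:
  [0→0.25]: (26.93+26.31)/2 × 0.25 = 6.655
  [0.25→0.5]: (26.31+25.71)/2 × 0.25 = 6.5025
  [0.5→2.5]: (25.71+21.33)/2 × 2 = 47.04
  [2.5→2.75]: (21.33+20.83)/2 × 0.25 = 5.27
  [2.75→3.75]: (20.83+18.98)/2 × 1 = 19.905
  [3.75→4]: (18.98+18.54)/2 × 0.25 = 4.69
  [4→4.5]: (18.54+17.69)/2 × 0.5 = 9.0575
  Sum = 99.12 mg/L·hr

AUC = 99.12 mg/L·hr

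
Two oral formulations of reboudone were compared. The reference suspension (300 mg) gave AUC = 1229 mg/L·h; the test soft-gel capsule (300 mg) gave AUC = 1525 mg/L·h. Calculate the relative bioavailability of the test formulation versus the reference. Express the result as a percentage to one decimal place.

F_rel = (AUC_test/D_test) / (AUC_ref/D_ref)
      = (1525/300) / (1229/300)
      = 5.08333 / 4.09667 = 1.2408 = 124.08%

F_rel = 124.1%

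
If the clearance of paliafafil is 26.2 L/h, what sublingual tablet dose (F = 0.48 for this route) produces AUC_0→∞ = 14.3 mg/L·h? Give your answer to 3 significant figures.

Dose = 781 mg

Dose = CL × AUC_0→∞ / F
     = 26.2 × 14.3 / 0.48 = 780.542 mg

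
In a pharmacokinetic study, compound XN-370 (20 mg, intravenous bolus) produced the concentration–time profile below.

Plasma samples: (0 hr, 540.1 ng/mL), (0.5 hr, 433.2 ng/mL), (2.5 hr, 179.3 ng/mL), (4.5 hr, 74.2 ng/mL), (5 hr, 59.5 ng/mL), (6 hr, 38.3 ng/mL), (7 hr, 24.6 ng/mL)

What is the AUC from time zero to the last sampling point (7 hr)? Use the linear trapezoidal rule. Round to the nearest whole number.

AUC = 1223 ng/mL·hr

Trapezoidal AUC_0→7:
  [0→0.5]: (540.1+433.2)/2 × 0.5 = 243.325
  [0.5→2.5]: (433.2+179.3)/2 × 2 = 612.5
  [2.5→4.5]: (179.3+74.2)/2 × 2 = 253.5
  [4.5→5]: (74.2+59.5)/2 × 0.5 = 33.425
  [5→6]: (59.5+38.3)/2 × 1 = 48.9
  [6→7]: (38.3+24.6)/2 × 1 = 31.45
  Sum = 1223.1 ng/mL·hr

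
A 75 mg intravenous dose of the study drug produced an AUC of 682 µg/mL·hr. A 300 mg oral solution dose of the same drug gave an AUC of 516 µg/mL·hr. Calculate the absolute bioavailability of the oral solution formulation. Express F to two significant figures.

F = (AUC_ev / D_ev) / (AUC_iv / D_iv)
  = (516/300) / (682/75)
  = 1.72 / 9.09333 = 0.1891

F = 0.19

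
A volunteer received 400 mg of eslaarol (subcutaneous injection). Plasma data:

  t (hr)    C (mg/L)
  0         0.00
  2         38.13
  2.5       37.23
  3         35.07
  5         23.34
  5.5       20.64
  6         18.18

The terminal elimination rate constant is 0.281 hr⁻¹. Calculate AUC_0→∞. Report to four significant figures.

Trapezoidal AUC_0→6:
  [0→2]: (0.00+38.13)/2 × 2 = 38.13
  [2→2.5]: (38.13+37.23)/2 × 0.5 = 18.84
  [2.5→3]: (37.23+35.07)/2 × 0.5 = 18.075
  [3→5]: (35.07+23.34)/2 × 2 = 58.41
  [5→5.5]: (23.34+20.64)/2 × 0.5 = 10.995
  [5.5→6]: (20.64+18.18)/2 × 0.5 = 9.705
  Sum = 154.155 mg/L·hr
Extrapolated tail: C_last / k_e = 18.18 / 0.281 = 64.698
AUC_0→∞ = 154.155 + 64.698 = 218.853 mg/L·hr

AUC = 218.9 mg/L·hr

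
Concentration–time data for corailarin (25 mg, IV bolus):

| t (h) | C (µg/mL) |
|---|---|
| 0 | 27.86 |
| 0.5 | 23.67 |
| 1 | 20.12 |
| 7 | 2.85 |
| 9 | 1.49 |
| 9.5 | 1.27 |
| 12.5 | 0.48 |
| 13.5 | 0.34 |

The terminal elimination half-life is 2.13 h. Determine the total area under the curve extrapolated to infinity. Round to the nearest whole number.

AUC = 102 µg/mL·h

Trapezoidal AUC_0→13.5:
  [0→0.5]: (27.86+23.67)/2 × 0.5 = 12.8825
  [0.5→1]: (23.67+20.12)/2 × 0.5 = 10.9475
  [1→7]: (20.12+2.85)/2 × 6 = 68.91
  [7→9]: (2.85+1.49)/2 × 2 = 4.34
  [9→9.5]: (1.49+1.27)/2 × 0.5 = 0.69
  [9.5→12.5]: (1.27+0.48)/2 × 3 = 2.625
  [12.5→13.5]: (0.48+0.34)/2 × 1 = 0.41
  Sum = 100.805 µg/mL·h
k_e = ln2 / t½ = 0.693147 / 2.13 = 0.3254 h^-1
Extrapolated tail: C_last / k_e = 0.34 / 0.3254 = 1.045
AUC_0→∞ = 100.805 + 1.045 = 101.85 µg/mL·h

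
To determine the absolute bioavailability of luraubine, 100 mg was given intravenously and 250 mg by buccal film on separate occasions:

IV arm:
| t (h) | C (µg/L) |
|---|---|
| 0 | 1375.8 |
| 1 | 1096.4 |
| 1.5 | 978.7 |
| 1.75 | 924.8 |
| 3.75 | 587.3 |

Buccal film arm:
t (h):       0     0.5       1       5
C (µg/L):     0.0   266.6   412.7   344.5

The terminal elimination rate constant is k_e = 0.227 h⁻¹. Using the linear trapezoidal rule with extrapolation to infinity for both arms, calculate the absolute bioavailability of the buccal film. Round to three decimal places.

F = 0.215

Trapezoidal AUC_0→3.75 (IV):
  [0→1]: (1375.8+1096.4)/2 × 1 = 1236.1
  [1→1.5]: (1096.4+978.7)/2 × 0.5 = 518.775
  [1.5→1.75]: (978.7+924.8)/2 × 0.25 = 237.9375
  [1.75→3.75]: (924.8+587.3)/2 × 2 = 1512.1
  Sum = 3504.9125 µg/L·h
IV tail: 587.3/0.227 = 2587.225; AUC_iv,0→∞ = 3504.9125 + 2587.225 = 6092.1375 µg/L·h
Trapezoidal AUC_0→5 (buccal film):
  [0→0.5]: (0.0+266.6)/2 × 0.5 = 66.65
  [0.5→1]: (266.6+412.7)/2 × 0.5 = 169.825
  [1→5]: (412.7+344.5)/2 × 4 = 1514.4
  Sum = 1750.875 µg/L·h
buccal film tail: 344.5/0.227 = 1517.621; AUC_ev,0→∞ = 1750.875 + 1517.621 = 3268.496 µg/L·h
F = (AUC_ev/D_ev)/(AUC_iv/D_iv) = (3268.496/250)/(6092.1375/100) = 13.073984/60.921375 = 0.2146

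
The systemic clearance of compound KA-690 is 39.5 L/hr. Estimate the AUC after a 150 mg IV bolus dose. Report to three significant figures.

AUC = 3.80 mg/L·hr

AUC_0→∞ = Dose_iv / CL
        = 150 / 39.5 = 3.79747 mg/L·hr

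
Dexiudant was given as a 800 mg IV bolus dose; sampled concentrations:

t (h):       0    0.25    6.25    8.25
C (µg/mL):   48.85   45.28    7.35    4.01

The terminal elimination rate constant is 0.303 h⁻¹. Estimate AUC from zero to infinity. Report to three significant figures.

AUC = 194 µg/mL·h

Trapezoidal AUC_0→8.25:
  [0→0.25]: (48.85+45.28)/2 × 0.25 = 11.76625
  [0.25→6.25]: (45.28+7.35)/2 × 6 = 157.89
  [6.25→8.25]: (7.35+4.01)/2 × 2 = 11.36
  Sum = 181.01625 µg/mL·h
Extrapolated tail: C_last / k_e = 4.01 / 0.303 = 13.234
AUC_0→∞ = 181.01625 + 13.234 = 194.25025 µg/mL·h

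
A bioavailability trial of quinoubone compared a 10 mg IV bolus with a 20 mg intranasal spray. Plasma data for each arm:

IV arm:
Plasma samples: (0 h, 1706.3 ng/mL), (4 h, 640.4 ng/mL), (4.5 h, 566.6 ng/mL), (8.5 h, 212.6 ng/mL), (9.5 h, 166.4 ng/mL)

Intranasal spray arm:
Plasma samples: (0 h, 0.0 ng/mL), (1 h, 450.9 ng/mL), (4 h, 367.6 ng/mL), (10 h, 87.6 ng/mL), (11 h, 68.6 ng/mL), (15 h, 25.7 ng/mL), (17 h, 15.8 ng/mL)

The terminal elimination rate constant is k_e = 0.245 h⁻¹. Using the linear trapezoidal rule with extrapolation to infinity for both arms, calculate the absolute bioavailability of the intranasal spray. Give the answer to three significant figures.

Trapezoidal AUC_0→9.5 (IV):
  [0→4]: (1706.3+640.4)/2 × 4 = 4693.4
  [4→4.5]: (640.4+566.6)/2 × 0.5 = 301.75
  [4.5→8.5]: (566.6+212.6)/2 × 4 = 1558.4
  [8.5→9.5]: (212.6+166.4)/2 × 1 = 189.5
  Sum = 6743.05 ng/mL·h
IV tail: 166.4/0.245 = 679.184; AUC_iv,0→∞ = 6743.05 + 679.184 = 7422.234 ng/mL·h
Trapezoidal AUC_0→17 (intranasal spray):
  [0→1]: (0.0+450.9)/2 × 1 = 225.45
  [1→4]: (450.9+367.6)/2 × 3 = 1227.75
  [4→10]: (367.6+87.6)/2 × 6 = 1365.6
  [10→11]: (87.6+68.6)/2 × 1 = 78.1
  [11→15]: (68.6+25.7)/2 × 4 = 188.6
  [15→17]: (25.7+15.8)/2 × 2 = 41.5
  Sum = 3127.0 ng/mL·h
intranasal spray tail: 15.8/0.245 = 64.490; AUC_ev,0→∞ = 3127.0 + 64.490 = 3191.49 ng/mL·h
F = (AUC_ev/D_ev)/(AUC_iv/D_iv) = (3191.49/20)/(7422.234/10) = 159.5745/742.2234 = 0.2150

F = 0.215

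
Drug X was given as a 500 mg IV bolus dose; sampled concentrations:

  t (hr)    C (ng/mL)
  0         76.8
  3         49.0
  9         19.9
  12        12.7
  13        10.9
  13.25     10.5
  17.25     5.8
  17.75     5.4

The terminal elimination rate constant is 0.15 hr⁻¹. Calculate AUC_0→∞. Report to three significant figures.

Trapezoidal AUC_0→17.75:
  [0→3]: (76.8+49.0)/2 × 3 = 188.7
  [3→9]: (49.0+19.9)/2 × 6 = 206.7
  [9→12]: (19.9+12.7)/2 × 3 = 48.9
  [12→13]: (12.7+10.9)/2 × 1 = 11.8
  [13→13.25]: (10.9+10.5)/2 × 0.25 = 2.675
  [13.25→17.25]: (10.5+5.8)/2 × 4 = 32.6
  [17.25→17.75]: (5.8+5.4)/2 × 0.5 = 2.8
  Sum = 494.175 ng/mL·hr
Extrapolated tail: C_last / k_e = 5.4 / 0.15 = 36.000
AUC_0→∞ = 494.175 + 36.000 = 530.175 ng/mL·hr

AUC = 530 ng/mL·hr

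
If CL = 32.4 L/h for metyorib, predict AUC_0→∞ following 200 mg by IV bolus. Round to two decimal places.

AUC_0→∞ = Dose_iv / CL
        = 200 / 32.4 = 6.17284 mg/L·h

AUC = 6.17 mg/L·h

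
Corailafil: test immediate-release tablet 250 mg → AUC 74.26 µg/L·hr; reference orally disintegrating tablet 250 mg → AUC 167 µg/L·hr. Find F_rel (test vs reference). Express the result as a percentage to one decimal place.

F_rel = 44.5%

F_rel = (AUC_test/D_test) / (AUC_ref/D_ref)
      = (74.26/250) / (167/250)
      = 0.29704 / 0.668 = 0.4447 = 44.47%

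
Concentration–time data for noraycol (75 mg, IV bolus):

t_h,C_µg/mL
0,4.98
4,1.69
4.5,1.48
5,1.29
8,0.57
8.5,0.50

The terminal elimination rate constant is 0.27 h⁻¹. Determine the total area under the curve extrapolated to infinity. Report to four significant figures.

AUC = 19.73 µg/mL·h

Trapezoidal AUC_0→8.5:
  [0→4]: (4.98+1.69)/2 × 4 = 13.34
  [4→4.5]: (1.69+1.48)/2 × 0.5 = 0.7925
  [4.5→5]: (1.48+1.29)/2 × 0.5 = 0.6925
  [5→8]: (1.29+0.57)/2 × 3 = 2.79
  [8→8.5]: (0.57+0.50)/2 × 0.5 = 0.2675
  Sum = 17.8825 µg/mL·h
Extrapolated tail: C_last / k_e = 0.50 / 0.27 = 1.852
AUC_0→∞ = 17.8825 + 1.852 = 19.7345 µg/mL·h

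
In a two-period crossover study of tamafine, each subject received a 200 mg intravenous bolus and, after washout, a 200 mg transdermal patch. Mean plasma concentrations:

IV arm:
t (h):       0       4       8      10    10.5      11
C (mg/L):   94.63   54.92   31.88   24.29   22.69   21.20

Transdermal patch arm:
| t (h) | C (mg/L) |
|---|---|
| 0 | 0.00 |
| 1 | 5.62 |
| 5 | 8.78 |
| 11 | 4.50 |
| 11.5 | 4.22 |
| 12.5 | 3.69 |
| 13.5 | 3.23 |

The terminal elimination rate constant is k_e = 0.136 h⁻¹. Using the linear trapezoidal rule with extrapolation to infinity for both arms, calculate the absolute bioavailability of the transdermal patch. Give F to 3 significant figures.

F = 0.148

Trapezoidal AUC_0→11 (IV):
  [0→4]: (94.63+54.92)/2 × 4 = 299.1
  [4→8]: (54.92+31.88)/2 × 4 = 173.6
  [8→10]: (31.88+24.29)/2 × 2 = 56.17
  [10→10.5]: (24.29+22.69)/2 × 0.5 = 11.745
  [10.5→11]: (22.69+21.20)/2 × 0.5 = 10.9725
  Sum = 551.5875 mg/L·h
IV tail: 21.20/0.136 = 155.882; AUC_iv,0→∞ = 551.5875 + 155.882 = 707.4695 mg/L·h
Trapezoidal AUC_0→13.5 (transdermal patch):
  [0→1]: (0.00+5.62)/2 × 1 = 2.81
  [1→5]: (5.62+8.78)/2 × 4 = 28.8
  [5→11]: (8.78+4.50)/2 × 6 = 39.84
  [11→11.5]: (4.50+4.22)/2 × 0.5 = 2.18
  [11.5→12.5]: (4.22+3.69)/2 × 1 = 3.955
  [12.5→13.5]: (3.69+3.23)/2 × 1 = 3.46
  Sum = 81.045 mg/L·h
transdermal patch tail: 3.23/0.136 = 23.750; AUC_ev,0→∞ = 81.045 + 23.750 = 104.795 mg/L·h
F = (AUC_ev/D_ev)/(AUC_iv/D_iv) = (104.795/200)/(707.4695/200) = 0.523975/3.5373475 = 0.1481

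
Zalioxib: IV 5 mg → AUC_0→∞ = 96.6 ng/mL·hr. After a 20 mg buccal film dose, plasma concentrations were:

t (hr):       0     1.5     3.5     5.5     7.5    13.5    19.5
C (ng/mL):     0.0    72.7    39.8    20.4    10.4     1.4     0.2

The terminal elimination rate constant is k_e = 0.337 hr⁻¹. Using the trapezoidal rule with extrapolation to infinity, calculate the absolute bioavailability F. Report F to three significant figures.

F = 0.773

Trapezoidal AUC_0→19.5 (buccal film):
  [0→1.5]: (0.0+72.7)/2 × 1.5 = 54.525
  [1.5→3.5]: (72.7+39.8)/2 × 2 = 112.5
  [3.5→5.5]: (39.8+20.4)/2 × 2 = 60.2
  [5.5→7.5]: (20.4+10.4)/2 × 2 = 30.8
  [7.5→13.5]: (10.4+1.4)/2 × 6 = 35.4
  [13.5→19.5]: (1.4+0.2)/2 × 6 = 4.8
  Sum = 298.225 ng/mL·hr
Tail: C_last/k_e = 0.2/0.337 = 0.593
AUC_0→∞ (buccal film) = 298.225 + 0.593 = 298.818 ng/mL·hr
F = (AUC_ev/D_ev)/(AUC_iv/D_iv) = (298.818/20)/(96.6/5) = 14.9409/19.32 = 0.7733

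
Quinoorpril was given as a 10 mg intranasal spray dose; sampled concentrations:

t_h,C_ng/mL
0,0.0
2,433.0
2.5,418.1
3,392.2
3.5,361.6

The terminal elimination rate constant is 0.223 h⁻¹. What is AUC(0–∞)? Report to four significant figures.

Trapezoidal AUC_0→3.5:
  [0→2]: (0.0+433.0)/2 × 2 = 433.0
  [2→2.5]: (433.0+418.1)/2 × 0.5 = 212.775
  [2.5→3]: (418.1+392.2)/2 × 0.5 = 202.575
  [3→3.5]: (392.2+361.6)/2 × 0.5 = 188.45
  Sum = 1036.8 ng/mL·h
Extrapolated tail: C_last / k_e = 361.6 / 0.223 = 1621.525
AUC_0→∞ = 1036.8 + 1621.525 = 2658.325 ng/mL·h

AUC = 2658 ng/mL·h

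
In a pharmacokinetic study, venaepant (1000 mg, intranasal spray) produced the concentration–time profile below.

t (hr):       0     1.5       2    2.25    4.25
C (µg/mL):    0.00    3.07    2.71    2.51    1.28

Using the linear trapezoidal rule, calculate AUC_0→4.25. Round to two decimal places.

AUC = 8.19 µg/mL·hr

Trapezoidal AUC_0→4.25:
  [0→1.5]: (0.00+3.07)/2 × 1.5 = 2.3025
  [1.5→2]: (3.07+2.71)/2 × 0.5 = 1.445
  [2→2.25]: (2.71+2.51)/2 × 0.25 = 0.6525
  [2.25→4.25]: (2.51+1.28)/2 × 2 = 3.79
  Sum = 8.19 µg/mL·hr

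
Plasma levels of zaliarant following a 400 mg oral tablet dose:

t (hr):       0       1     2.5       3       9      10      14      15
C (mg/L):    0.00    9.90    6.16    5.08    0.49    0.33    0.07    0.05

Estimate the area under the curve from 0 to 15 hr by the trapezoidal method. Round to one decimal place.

Trapezoidal AUC_0→15:
  [0→1]: (0.00+9.90)/2 × 1 = 4.95
  [1→2.5]: (9.90+6.16)/2 × 1.5 = 12.045
  [2.5→3]: (6.16+5.08)/2 × 0.5 = 2.81
  [3→9]: (5.08+0.49)/2 × 6 = 16.71
  [9→10]: (0.49+0.33)/2 × 1 = 0.41
  [10→14]: (0.33+0.07)/2 × 4 = 0.8
  [14→15]: (0.07+0.05)/2 × 1 = 0.06
  Sum = 37.785 mg/L·hr

AUC = 37.8 mg/L·hr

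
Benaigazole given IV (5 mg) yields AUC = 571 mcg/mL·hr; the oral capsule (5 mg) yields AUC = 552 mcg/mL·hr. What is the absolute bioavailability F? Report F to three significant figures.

F = 0.967

F = (AUC_ev / D_ev) / (AUC_iv / D_iv)
  = (552/5) / (571/5)
  = 110.4 / 114.2 = 0.9667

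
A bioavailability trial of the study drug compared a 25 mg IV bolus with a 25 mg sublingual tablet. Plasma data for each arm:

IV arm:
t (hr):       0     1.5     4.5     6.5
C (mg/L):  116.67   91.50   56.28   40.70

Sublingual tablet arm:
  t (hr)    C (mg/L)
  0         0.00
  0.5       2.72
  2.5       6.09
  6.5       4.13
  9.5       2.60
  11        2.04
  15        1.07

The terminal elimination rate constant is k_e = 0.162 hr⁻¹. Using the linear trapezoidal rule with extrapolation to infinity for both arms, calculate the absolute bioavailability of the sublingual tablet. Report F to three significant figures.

Trapezoidal AUC_0→6.5 (IV):
  [0→1.5]: (116.67+91.50)/2 × 1.5 = 156.1275
  [1.5→4.5]: (91.50+56.28)/2 × 3 = 221.67
  [4.5→6.5]: (56.28+40.70)/2 × 2 = 96.98
  Sum = 474.7775 mg/L·hr
IV tail: 40.70/0.162 = 251.235; AUC_iv,0→∞ = 474.7775 + 251.235 = 726.0125 mg/L·hr
Trapezoidal AUC_0→15 (sublingual tablet):
  [0→0.5]: (0.00+2.72)/2 × 0.5 = 0.68
  [0.5→2.5]: (2.72+6.09)/2 × 2 = 8.81
  [2.5→6.5]: (6.09+4.13)/2 × 4 = 20.44
  [6.5→9.5]: (4.13+2.60)/2 × 3 = 10.095
  [9.5→11]: (2.60+2.04)/2 × 1.5 = 3.48
  [11→15]: (2.04+1.07)/2 × 4 = 6.22
  Sum = 49.725 mg/L·hr
sublingual tablet tail: 1.07/0.162 = 6.605; AUC_ev,0→∞ = 49.725 + 6.605 = 56.33 mg/L·hr
F = (AUC_ev/D_ev)/(AUC_iv/D_iv) = (56.33/25)/(726.0125/25) = 2.2532/29.0405 = 0.0776

F = 0.0776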